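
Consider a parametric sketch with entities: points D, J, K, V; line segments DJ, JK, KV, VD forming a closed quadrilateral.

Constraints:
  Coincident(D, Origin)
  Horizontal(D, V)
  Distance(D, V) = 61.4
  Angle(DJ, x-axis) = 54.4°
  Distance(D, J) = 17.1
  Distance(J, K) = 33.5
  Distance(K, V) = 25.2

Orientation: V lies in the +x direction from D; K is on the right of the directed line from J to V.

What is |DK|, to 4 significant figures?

37.40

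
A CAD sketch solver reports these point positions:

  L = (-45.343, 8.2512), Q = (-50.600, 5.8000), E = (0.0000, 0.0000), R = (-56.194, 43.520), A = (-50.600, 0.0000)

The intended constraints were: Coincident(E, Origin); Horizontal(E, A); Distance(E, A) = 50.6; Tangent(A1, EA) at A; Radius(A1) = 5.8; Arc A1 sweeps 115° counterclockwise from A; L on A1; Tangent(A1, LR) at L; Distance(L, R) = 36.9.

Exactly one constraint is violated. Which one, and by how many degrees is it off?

Tangent(A1, LR) at L — off by 7.90°.

E = (0.00, 0.00) ✓; E.y = 0.00, A.y = 0.00 ✓; |EA| = 50.60 ✓; ∠(QA, AE) = 90.00° ✓; |QA| = 5.800 ✓; bearing(Q→L) − bearing(Q→A) = 115.0° ✓; |QL| = 5.800 ✓; ∠(QL, LR) = 97.90° ✗; |LR| = 36.90 ✓.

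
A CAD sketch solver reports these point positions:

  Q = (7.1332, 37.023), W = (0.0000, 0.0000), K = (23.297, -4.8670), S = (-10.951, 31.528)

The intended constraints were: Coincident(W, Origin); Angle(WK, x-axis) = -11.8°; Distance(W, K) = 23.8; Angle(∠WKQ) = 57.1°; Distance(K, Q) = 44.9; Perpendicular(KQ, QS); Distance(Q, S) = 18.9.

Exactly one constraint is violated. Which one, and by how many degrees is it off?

Perpendicular(KQ, QS) — off by 4.20°.

W = (0.00, 0.00) ✓; WK at -11.80° ✓; |WK| = 23.80 ✓; ∠WKQ = 57.10° ✓; |KQ| = 44.90 ✓; ∠(KQ, QS) = 85.80° ✗; |QS| = 18.90 ✓.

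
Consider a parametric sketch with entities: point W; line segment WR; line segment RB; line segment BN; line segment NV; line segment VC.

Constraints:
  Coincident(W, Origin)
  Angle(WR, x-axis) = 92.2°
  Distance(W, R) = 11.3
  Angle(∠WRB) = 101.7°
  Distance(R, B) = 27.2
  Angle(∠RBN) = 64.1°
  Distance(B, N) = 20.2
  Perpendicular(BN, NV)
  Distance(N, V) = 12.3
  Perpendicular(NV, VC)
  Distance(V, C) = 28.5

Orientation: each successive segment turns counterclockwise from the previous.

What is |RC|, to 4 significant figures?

23.57

BN ⟂ NV, so NV runs at 16.40°; with |NV| = 12.3, V = (-9.758, -0.1244). The perpendicularity gives VC at right angles to NV, so VC runs at 106.4°; with |VC| = 28.5, C = (-17.80, 27.22). Then |RC| = |C − R| = 23.57.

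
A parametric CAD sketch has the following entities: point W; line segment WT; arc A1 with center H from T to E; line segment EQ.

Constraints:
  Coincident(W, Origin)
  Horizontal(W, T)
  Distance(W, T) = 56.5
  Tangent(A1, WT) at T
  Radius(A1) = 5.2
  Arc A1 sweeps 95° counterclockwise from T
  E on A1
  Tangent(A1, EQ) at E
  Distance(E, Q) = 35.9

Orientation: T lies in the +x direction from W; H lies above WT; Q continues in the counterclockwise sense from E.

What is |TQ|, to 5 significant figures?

41.467

On A1, T sits at bearing -90° from H; a 95° counterclockwise sweep puts E at bearing 5°, so E = H + 5.2·(cos 5°, sin 5°) = (61.680, 5.6532). The tangent condition forces HE to be normal to EQ, so EQ runs along (−sin 5°, cos 5°); with |EQ| = 35.9, Q = (58.551, 41.417). Then |TQ| = |Q − T| = 41.467.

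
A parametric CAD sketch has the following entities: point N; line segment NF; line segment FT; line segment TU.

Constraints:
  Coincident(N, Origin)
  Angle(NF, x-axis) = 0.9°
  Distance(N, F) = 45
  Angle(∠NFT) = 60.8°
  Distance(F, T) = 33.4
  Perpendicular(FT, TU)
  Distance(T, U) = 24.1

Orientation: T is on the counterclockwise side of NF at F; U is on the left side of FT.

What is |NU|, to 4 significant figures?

19.01

N is at the origin; NF runs at 0.9° with length 45.0, so F = 45.0·(cos 0.9°, sin 0.9°) = (44.99, 0.7068). ∠NFT = 60.8°, so FT runs at 0.9° + (180° − 60.8°) = 120.1° from the x-axis; with |FT| = 33.4, T = F + 33.4·(cos 120.1°, sin 120.1°) = (28.24, 29.60). FT ⟂ TU; with |TU| = 24.1 on the left of FT, U = T + 24.1·(-0.8652, -0.5015) = (7.394, 17.52). Then |NU| = |U − N| = 19.01.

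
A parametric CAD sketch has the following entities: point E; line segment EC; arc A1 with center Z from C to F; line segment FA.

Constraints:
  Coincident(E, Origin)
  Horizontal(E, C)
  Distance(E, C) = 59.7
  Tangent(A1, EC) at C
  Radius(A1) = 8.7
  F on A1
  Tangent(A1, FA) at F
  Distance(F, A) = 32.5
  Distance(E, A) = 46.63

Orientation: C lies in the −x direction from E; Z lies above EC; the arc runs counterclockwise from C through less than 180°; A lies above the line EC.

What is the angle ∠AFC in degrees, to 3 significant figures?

152°

E is at the origin; E and C share the same y with |EC| = 59.7 and C on the −x side, so C = (-59.7, 0.00). Since A1 is tangent to EC there, ZC ⟂ EC, so Z = C + (0, 8.7) = (-59.7, 8.70). Since ZF ⟂ FA (tangency), |ZA| = √(8.7² + 32.5²) = 33.6 regardless of where F sits on A1. So A lies on both circle(E, 46.63) and circle(Z, 33.6); the above-EC intersection is A = (-34.7, 31.2). F is the foot of the tangent from A: F = (-52.4, 3.95).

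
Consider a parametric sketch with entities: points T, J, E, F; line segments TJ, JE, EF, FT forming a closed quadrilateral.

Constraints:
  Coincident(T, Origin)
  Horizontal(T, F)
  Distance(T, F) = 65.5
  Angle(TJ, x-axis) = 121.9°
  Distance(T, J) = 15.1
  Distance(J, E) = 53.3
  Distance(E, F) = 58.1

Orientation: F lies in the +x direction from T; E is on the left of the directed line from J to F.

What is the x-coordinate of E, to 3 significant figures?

32.3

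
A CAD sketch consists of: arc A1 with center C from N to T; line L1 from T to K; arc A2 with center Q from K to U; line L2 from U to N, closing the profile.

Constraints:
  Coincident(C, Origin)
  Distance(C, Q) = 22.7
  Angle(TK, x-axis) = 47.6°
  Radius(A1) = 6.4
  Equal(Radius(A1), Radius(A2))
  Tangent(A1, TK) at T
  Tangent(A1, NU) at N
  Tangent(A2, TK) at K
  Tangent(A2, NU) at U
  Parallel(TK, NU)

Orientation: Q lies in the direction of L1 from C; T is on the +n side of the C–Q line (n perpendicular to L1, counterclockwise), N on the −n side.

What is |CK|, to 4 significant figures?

23.58

The slot axis is L1's direction at 47.6°, so u = (cos 47.6°, sin 47.6°) = (0.6743, 0.7385) and n = (−sin 47.6°, cos 47.6°) = (-0.7385, 0.6743). C is at the origin and Q lies 22.7 along u from C, so Q = 22.7·u = (15.31, 16.76). Tangency of A1 to both parallel lines with radius 6.4 puts T and N at C ± 6.4·n: T = (-4.726, 4.316), N = (4.726, -4.316). Equal radii place K and U the same way about Q: K = Q + 6.4·n = (10.58, 21.08), U = Q − 6.4·n = (20.03, 12.45). Then |CK| = |K − C| = 23.58.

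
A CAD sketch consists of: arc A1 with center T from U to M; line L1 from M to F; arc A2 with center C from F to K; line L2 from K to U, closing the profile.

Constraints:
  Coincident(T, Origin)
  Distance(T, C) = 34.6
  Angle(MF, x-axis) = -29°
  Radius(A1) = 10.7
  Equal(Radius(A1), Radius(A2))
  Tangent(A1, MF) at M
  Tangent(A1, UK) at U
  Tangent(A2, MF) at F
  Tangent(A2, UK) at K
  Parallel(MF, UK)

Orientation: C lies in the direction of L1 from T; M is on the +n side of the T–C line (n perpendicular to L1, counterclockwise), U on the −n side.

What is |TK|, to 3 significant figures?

36.2

The slot axis is L1's direction at -29.0°, so u = (cos -29.0°, sin -29.0°) = (0.875, -0.485) and n = (−sin -29.0°, cos -29.0°) = (0.485, 0.875). T is at the origin and C lies 34.6 along u from T, so C = 34.6·u = (30.3, -16.8). Tangency of A1 to both parallel lines with radius 10.7 puts M and U at T ± 10.7·n: M = (5.19, 9.36), U = (-5.19, -9.36). Equal radii place F and K the same way about C: F = C + 10.7·n = (35.4, -7.42), K = C − 10.7·n = (25.1, -26.1). Then |TK| = |K − T| = 36.2.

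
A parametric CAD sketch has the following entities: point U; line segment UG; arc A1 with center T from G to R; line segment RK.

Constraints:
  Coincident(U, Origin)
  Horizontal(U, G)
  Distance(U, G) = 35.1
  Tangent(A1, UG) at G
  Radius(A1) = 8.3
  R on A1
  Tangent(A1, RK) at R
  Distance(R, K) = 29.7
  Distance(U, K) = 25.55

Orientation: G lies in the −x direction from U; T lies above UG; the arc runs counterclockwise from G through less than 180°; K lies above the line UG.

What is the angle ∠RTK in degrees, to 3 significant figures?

74.4°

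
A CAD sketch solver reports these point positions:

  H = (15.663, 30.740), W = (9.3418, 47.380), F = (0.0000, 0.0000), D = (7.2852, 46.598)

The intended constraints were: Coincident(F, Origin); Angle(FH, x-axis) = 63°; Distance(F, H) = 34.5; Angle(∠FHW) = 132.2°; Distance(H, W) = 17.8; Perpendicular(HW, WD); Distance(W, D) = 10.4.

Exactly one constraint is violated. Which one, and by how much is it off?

Distance(W, D) = 10.4 — off by 8.20.

F = (0.00, 0.00) ✓; FH at 63.00° ✓; |FH| = 34.50 ✓; ∠FHW = 132.2° ✓; |HW| = 17.80 ✓; ∠(HW, WD) = 90.02° ✓; |WD| = 2.200 ✗.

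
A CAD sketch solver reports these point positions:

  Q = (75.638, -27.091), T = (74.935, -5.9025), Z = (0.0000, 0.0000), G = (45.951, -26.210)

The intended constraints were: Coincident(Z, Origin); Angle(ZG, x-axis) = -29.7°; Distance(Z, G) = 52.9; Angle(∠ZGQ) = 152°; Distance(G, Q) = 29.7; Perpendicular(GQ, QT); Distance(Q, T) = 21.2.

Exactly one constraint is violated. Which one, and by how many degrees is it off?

Perpendicular(GQ, QT) — off by 3.60°.

Z = (0.00, 0.00) ✓; ZG at -29.70° ✓; |ZG| = 52.90 ✓; ∠ZGQ = 152.0° ✓; |GQ| = 29.70 ✓; ∠(GQ, QT) = 93.60° ✗; |QT| = 21.20 ✓.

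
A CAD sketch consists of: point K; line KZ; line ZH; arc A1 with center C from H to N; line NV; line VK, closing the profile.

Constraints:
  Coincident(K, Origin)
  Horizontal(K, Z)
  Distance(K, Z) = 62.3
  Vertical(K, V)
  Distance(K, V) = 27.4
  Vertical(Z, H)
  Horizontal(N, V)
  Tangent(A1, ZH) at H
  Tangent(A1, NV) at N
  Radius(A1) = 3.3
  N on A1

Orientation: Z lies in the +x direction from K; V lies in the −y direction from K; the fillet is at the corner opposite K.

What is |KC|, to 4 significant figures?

63.73

K is at the origin; K and Z share the same y with |KZ| = 62.3 and Z on the +x side, so Z = (62.30, 0.000). KV is vertical with |KV| = 27.4 and V on the −y side, so V = (0.000, -27.40). The virtual corner opposite K is at (62.30, -27.40). Since A1 is tangent to ZH there, CH ⟂ ZH and since A1 is tangent to NV there, CN ⟂ NV, with radius 3.3, so the center C sits 3.3 in from both sides at C = (59.00, -24.10). Then |KC| = |C − K| = 63.73.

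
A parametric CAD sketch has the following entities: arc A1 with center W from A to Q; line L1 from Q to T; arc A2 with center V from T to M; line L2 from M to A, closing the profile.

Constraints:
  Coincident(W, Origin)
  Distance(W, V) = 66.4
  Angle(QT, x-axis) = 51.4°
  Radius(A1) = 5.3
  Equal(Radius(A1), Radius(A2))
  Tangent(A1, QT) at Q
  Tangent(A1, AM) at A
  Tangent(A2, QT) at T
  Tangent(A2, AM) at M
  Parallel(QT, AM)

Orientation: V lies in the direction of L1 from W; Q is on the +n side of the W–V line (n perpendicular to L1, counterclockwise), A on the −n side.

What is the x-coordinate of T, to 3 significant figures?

37.3

The slot axis is L1's direction at 51.4°, so u = (cos 51.4°, sin 51.4°) = (0.624, 0.782) and n = (−sin 51.4°, cos 51.4°) = (-0.782, 0.624). W is at the origin and V lies 66.4 along u from W, so V = 66.4·u = (41.4, 51.9). Tangency of A1 to both parallel lines with radius 5.3 puts Q and A at W ± 5.3·n: Q = (-4.14, 3.31), A = (4.14, -3.31). Equal radii place T and M the same way about V: T = V + 5.3·n = (37.3, 55.2), M = V − 5.3·n = (45.6, 48.6). So T.x = 37.3.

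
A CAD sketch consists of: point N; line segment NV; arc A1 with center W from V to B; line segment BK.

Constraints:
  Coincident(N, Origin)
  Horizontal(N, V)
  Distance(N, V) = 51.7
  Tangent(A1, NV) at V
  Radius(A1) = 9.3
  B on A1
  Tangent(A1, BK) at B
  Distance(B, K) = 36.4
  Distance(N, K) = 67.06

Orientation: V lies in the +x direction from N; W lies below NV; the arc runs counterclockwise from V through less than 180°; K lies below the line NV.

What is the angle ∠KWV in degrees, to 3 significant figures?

175°

N is at the origin; N and V share the same y with |NV| = 51.7 and V on the +x side, so V = (51.7, 0.00). Tangency of A1 to NV means the radius WV is perpendicular to NV, so W = V + (0, -9.3) = (51.7, -9.30). Since WB ⟂ BK (tangency), |WK| = √(9.3² + 36.4²) = 37.6 regardless of where B sits on A1. So K lies on both circle(N, 67.06) and circle(W, 37.6); the below-NV intersection is K = (48.1, -46.7). B is the foot of the tangent from K: B = (42.5, -10.7).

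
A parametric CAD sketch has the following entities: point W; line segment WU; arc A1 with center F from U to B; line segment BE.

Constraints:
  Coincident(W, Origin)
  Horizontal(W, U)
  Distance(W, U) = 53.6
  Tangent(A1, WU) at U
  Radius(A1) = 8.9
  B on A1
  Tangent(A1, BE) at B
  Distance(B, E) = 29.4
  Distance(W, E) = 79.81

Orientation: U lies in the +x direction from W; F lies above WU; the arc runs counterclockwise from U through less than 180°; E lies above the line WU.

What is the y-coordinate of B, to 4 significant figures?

5.630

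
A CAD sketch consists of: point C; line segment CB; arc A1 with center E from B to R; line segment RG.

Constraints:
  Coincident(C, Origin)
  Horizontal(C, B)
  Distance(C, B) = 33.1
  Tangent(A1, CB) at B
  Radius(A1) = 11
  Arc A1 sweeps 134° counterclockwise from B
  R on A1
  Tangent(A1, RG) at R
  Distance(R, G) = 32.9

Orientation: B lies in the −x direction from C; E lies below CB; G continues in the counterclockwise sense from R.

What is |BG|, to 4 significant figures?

44.87

On A1, B sits at bearing 90° from E; a 134° counterclockwise sweep puts R at bearing 224°, so R = E + 11.0·(cos 224°, sin 224°) = (-41.01, -18.64). Tangency of A1 to RG means the radius ER is perpendicular to RG, so RG runs along (−sin 224°, cos 224°); with |RG| = 32.9, G = (-18.16, -42.31). Then |BG| = |G − B| = 44.87.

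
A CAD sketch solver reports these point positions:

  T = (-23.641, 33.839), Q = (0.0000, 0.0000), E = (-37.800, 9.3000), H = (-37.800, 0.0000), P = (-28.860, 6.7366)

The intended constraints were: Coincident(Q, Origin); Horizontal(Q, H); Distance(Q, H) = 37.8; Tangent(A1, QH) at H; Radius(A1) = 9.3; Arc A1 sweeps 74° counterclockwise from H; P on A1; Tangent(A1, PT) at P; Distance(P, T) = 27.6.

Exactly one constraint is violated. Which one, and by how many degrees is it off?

Tangent(A1, PT) at P — off by 5.10°.

Q = (0.00, 0.00) ✓; Q.y = 0.00, H.y = 0.00 ✓; |QH| = 37.80 ✓; ∠(EH, HQ) = 90.00° ✓; |EH| = 9.300 ✓; bearing(E→P) − bearing(E→H) = 74.00° ✓; |EP| = 9.300 ✓; ∠(EP, PT) = 84.90° ✗; |PT| = 27.60 ✓.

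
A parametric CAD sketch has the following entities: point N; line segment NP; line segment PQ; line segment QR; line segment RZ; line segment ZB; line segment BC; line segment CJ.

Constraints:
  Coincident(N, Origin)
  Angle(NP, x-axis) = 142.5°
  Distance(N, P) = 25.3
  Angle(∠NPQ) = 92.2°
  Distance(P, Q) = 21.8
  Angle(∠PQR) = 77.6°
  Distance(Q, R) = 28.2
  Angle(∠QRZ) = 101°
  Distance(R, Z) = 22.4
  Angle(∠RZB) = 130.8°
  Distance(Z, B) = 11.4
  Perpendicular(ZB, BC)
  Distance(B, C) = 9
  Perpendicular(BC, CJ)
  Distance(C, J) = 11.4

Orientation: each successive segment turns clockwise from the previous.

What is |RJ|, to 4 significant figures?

16.66

N is at the origin; NP runs at 142.5° with length 25.3, so P = (-20.07, 15.40). ∠NPQ = 92.2° gives PQ at 54.70° from the x-axis; with |PQ| = 21.8, Q = (-7.475, 33.19). ∠PQR = 77.6° gives QR at -47.70° from the x-axis; with |QR| = 28.2, R = (11.50, 12.34). ∠QRZ = 101.0° gives RZ at -126.7° from the x-axis; with |RZ| = 22.4, Z = (-1.882, -5.624). ∠RZB = 130.8° gives ZB at -175.9° from the x-axis; with |ZB| = 11.4, B = (-13.25, -6.439). The perpendicularity gives BC at right angles to ZB, so BC runs at 94.10°; with |BC| = 9.0, C = (-13.90, 2.538). BC ⟂ CJ, so CJ runs at 4.100°; with |CJ| = 11.4, J = (-2.526, 3.353). Then |RJ| = |J − R| = 16.66.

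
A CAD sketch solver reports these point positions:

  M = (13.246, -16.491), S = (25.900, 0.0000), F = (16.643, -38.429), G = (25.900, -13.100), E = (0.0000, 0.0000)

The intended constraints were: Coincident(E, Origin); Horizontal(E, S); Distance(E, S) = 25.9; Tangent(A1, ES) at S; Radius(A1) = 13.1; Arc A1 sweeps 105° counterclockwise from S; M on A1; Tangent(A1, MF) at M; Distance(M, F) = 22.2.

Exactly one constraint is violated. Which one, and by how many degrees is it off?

Tangent(A1, MF) at M — off by 6.20°.

E = (0.00, 0.00) ✓; E.y = 0.00, S.y = 0.00 ✓; |ES| = 25.90 ✓; ∠(GS, SE) = 90.00° ✓; |GS| = 13.10 ✓; bearing(G→M) − bearing(G→S) = 105.0° ✓; |GM| = 13.10 ✓; ∠(GM, MF) = 96.20° ✗; |MF| = 22.20 ✓.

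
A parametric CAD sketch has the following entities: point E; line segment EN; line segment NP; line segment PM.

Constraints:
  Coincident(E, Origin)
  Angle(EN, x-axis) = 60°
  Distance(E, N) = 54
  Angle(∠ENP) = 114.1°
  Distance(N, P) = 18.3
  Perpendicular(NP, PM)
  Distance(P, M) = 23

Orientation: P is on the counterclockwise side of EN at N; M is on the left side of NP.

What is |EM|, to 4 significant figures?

48.16

E is at the origin; EN runs at 60.0° with length 54.0, so N = 54.0·(cos 60.0°, sin 60.0°) = (27.00, 46.77). ∠ENP = 114.1°, so NP runs at 60.0° + (180° − 114.1°) = 125.9° from the x-axis; with |NP| = 18.3, P = N + 18.3·(cos 125.9°, sin 125.9°) = (16.27, 61.59). NP ⟂ PM; with |PM| = 23.0 on the left of NP, M = P + 23.0·(-0.8100, -0.5864) = (-2.362, 48.10). Then |EM| = |M − E| = 48.16.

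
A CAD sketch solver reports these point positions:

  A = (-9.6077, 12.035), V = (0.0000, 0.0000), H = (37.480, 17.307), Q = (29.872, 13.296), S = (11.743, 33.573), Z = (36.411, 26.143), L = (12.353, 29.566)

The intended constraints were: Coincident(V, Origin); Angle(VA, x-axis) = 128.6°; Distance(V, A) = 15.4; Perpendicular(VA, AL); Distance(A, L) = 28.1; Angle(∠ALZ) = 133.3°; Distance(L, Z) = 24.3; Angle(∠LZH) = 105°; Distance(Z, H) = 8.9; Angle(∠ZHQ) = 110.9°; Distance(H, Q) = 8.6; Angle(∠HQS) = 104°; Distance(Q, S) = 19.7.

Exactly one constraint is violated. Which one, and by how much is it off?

Distance(Q, S) = 19.7 — off by 7.50.

V = (0.00, 0.00) ✓; VA at 128.6° ✓; |VA| = 15.40 ✓; ∠(VA, AL) = 90.00° ✓; |AL| = 28.10 ✓; ∠ALZ = 133.3° ✓; |LZ| = 24.30 ✓; ∠LZH = 105.0° ✓; |ZH| = 8.900 ✓; ∠ZHQ = 110.9° ✓; |HQ| = 8.601 ✓; ∠HQS = 104.0° ✓; |QS| = 27.20 ✗.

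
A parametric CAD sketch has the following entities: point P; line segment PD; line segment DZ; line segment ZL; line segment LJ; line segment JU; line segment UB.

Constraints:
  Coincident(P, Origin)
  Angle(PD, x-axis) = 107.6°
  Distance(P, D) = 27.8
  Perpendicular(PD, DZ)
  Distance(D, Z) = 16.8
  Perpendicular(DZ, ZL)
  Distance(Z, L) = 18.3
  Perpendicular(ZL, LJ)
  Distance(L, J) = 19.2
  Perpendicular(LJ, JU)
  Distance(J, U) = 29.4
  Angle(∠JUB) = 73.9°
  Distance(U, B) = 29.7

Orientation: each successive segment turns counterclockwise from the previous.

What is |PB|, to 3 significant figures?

40.3

P is at the origin; PD runs at 107.6° with length 27.8, so D = (-8.41, 26.5). The perpendicularity gives DZ at right angles to PD, so DZ runs at -162°; with |DZ| = 16.8, Z = (-24.4, 21.4). The perpendicularity gives ZL at right angles to DZ, so ZL runs at -72.4°; with |ZL| = 18.3, L = (-18.9, 3.98). ZL ⟂ LJ, so LJ runs at 17.6°; with |LJ| = 19.2, J = (-0.585, 9.78). The perpendicularity gives JU at right angles to LJ, so JU runs at 108°; with |JU| = 29.4, U = (-9.47, 37.8). ∠JUB = 73.9° gives UB at -146° from the x-axis; with |UB| = 29.7, B = (-34.2, 21.3). Then |PB| = |B − P| = 40.3.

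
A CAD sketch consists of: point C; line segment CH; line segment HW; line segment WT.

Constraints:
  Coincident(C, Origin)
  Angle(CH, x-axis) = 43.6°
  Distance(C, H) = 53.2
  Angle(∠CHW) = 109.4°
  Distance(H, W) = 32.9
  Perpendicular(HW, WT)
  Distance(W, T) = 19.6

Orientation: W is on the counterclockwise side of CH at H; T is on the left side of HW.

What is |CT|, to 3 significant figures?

59.1

C is at the origin; CH runs at 43.6° with length 53.2, so H = 53.2·(cos 43.6°, sin 43.6°) = (38.5, 36.7). ∠CHW = 109.4°, so HW runs at 43.6° + (180° − 109.4°) = 114° from the x-axis; with |HW| = 32.9, W = H + 32.9·(cos 114°, sin 114°) = (25.0, 66.7). HW is perpendicular to WT; with |WT| = 19.6 on the left of HW, T = W + 19.6·(-0.912, -0.410) = (7.16, 58.7). Then |CT| = |T − C| = 59.1.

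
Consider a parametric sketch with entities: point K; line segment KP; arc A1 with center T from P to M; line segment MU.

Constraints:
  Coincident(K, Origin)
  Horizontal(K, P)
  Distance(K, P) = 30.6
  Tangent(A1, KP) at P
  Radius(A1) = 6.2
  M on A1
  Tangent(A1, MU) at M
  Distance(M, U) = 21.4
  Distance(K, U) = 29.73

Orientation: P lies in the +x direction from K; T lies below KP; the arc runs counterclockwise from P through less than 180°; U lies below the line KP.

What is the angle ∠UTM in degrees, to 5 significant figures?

73.843°

Checks: |TM| = 6.200 ✓; ∠(TM, MU) = 90.00° ✓; |MU| = 21.40 ✓; |KU| = 29.73 ✓.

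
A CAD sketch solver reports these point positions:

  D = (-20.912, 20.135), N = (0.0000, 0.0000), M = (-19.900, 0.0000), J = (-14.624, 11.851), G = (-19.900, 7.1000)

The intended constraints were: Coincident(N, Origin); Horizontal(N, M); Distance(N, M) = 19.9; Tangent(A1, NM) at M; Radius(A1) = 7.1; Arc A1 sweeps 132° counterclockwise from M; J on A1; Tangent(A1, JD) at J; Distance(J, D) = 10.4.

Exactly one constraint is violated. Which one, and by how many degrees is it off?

Tangent(A1, JD) at J — off by 4.80°.

N = (0.00, 0.00) ✓; N.y = 0.00, M.y = 0.00 ✓; |NM| = 19.90 ✓; ∠(GM, MN) = 90.00° ✓; |GM| = 7.100 ✓; bearing(G→J) − bearing(G→M) = 132.0° ✓; |GJ| = 7.100 ✓; ∠(GJ, JD) = 94.80° ✗; |JD| = 10.40 ✓.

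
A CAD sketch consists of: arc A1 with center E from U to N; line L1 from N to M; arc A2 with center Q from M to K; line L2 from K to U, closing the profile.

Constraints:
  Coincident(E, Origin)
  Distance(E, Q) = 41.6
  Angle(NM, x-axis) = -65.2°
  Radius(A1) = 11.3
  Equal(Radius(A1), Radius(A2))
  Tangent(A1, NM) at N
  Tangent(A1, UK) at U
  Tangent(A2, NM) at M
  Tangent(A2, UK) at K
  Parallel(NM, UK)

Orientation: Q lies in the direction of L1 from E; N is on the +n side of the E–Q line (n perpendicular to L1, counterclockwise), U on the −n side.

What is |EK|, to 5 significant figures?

43.107

Tangency of A1 to both parallel lines with radius 11.3 puts N and U at E ± 11.3·n: N = (10.258, 4.7398), U = (-10.258, -4.7398). Equal radii place M and K the same way about Q: M = Q + 11.3·n = (27.707, -33.024), K = Q − 11.3·n = (7.1913, -42.503). Then |EK| = |K − E| = 43.107.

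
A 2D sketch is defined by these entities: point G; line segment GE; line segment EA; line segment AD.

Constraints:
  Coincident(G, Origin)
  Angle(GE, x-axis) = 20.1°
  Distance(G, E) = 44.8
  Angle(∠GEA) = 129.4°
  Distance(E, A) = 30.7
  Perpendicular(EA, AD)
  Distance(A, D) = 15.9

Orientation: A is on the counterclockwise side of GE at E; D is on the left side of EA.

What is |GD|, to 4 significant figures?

62.03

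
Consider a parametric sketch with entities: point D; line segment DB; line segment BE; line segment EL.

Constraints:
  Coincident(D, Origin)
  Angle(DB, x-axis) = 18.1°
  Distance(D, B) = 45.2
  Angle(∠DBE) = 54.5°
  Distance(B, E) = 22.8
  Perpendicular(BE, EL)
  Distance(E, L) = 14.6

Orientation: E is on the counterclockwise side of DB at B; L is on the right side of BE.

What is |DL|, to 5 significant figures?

51.514

D is at the origin; DB runs at 18.1° with length 45.2, so B = 45.2·(cos 18.1°, sin 18.1°) = (42.963, 14.043). ∠DBE = 54.5°, so BE runs at 18.1° + (180° − 54.5°) = 143.60° from the x-axis; with |BE| = 22.8, E = B + 22.8·(cos 143.60°, sin 143.60°) = (24.612, 27.573). BE ⟂ EL; with |EL| = 14.6 on the right of BE, L = E + 14.6·(0.59342, 0.80489) = (33.276, 39.324). Then |DL| = |L − D| = 51.514.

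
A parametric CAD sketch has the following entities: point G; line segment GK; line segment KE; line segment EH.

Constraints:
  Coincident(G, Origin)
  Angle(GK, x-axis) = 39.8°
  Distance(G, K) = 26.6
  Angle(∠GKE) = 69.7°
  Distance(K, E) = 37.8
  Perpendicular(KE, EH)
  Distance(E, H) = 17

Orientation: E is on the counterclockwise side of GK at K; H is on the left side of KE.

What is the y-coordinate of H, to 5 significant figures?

21.133

∠GKE = 69.7°, so KE runs at 39.8° + (180° − 69.7°) = 150.10° from the x-axis; with |KE| = 37.8, E = K + 37.8·(cos 150.10°, sin 150.10°) = (-12.332, 35.870). The perpendicularity gives EH at right angles to KE; with |EH| = 17.0 on the left of KE, H = E + 17.0·(-0.49849, -0.86690) = (-20.807, 21.133). So H.y = 21.133.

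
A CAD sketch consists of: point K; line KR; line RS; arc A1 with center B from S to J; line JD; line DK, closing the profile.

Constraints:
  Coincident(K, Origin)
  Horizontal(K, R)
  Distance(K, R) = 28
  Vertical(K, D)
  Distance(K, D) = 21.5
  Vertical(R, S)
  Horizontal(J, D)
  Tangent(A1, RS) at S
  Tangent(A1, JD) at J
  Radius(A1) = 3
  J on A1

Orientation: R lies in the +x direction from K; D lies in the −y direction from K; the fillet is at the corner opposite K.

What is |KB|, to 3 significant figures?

31.1

K is at the origin; K and R share the same y with |KR| = 28.0 and R on the +x side, so R = (28.0, 0.00). K and D share the same x with |KD| = 21.5 and D on the −y side, so D = (0.00, -21.5). The virtual corner opposite K is at (28.0, -21.5). Since A1 is tangent to RS there, BS ⟂ RS and the tangent condition forces BJ to be normal to JD, with radius 3.0, so the center B sits 3.0 in from both sides at B = (25.0, -18.5). Then |KB| = |B − K| = 31.1.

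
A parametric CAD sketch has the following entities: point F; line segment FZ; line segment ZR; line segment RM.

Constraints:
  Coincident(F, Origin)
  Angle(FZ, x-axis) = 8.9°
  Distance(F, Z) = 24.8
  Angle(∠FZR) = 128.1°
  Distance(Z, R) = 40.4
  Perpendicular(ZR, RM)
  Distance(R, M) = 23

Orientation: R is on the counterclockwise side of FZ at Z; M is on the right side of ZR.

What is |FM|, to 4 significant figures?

70.07

∠FZR = 128.1°, so ZR runs at 8.9° + (180° − 128.1°) = 60.80° from the x-axis; with |ZR| = 40.4, R = Z + 40.4·(cos 60.80°, sin 60.80°) = (44.21, 39.10). The perpendicularity gives RM at right angles to ZR; with |RM| = 23.0 on the right of ZR, M = R + 23.0·(0.8729, -0.4879) = (64.29, 27.88). Then |FM| = |M − F| = 70.07.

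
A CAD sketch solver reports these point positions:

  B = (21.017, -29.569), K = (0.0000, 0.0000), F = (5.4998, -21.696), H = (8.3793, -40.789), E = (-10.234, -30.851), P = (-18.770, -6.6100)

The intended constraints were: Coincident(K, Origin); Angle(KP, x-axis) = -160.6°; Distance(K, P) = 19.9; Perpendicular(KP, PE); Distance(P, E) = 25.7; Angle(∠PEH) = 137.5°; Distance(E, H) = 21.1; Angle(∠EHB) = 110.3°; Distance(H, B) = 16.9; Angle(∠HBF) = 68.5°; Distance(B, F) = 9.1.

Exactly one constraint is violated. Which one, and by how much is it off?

Distance(B, F) = 9.1 — off by 8.30.

K = (0.00, 0.00) ✓; KP at -160.6° ✓; |KP| = 19.90 ✓; ∠(KP, PE) = 90.00° ✓; |PE| = 25.70 ✓; ∠PEH = 137.5° ✓; |EH| = 21.10 ✓; ∠EHB = 110.3° ✓; |HB| = 16.90 ✓; ∠HBF = 68.50° ✓; |BF| = 17.40 ✗.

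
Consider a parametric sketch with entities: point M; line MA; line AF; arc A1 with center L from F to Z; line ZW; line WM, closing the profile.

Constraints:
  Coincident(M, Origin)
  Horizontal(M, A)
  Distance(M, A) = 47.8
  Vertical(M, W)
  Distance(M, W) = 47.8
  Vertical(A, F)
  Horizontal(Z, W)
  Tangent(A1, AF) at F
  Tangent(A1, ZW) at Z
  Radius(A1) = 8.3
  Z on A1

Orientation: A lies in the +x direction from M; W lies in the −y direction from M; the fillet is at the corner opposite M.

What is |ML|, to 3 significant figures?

55.9

M and W share the same x with |MW| = 47.8 and W on the −y side, so W = (0.00, -47.8). The virtual corner opposite M is at (47.8, -47.8). Since A1 is tangent to AF there, LF ⟂ AF and A1 meets ZW tangentially, so LZ is at right angles to ZW, with radius 8.3, so the center L sits 8.3 in from both sides at L = (39.5, -39.5). Then |ML| = |L − M| = 55.9.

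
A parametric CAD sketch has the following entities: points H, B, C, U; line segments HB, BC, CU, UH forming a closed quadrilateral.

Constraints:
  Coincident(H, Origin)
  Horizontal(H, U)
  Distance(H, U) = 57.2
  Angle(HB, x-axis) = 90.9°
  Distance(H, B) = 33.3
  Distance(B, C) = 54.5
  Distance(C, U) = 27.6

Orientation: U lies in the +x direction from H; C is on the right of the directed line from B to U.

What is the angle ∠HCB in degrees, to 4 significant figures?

35.18°

Checks: H = (0.00, 0.00) ✓; |BC| = 54.50 ✓; |CU| = 27.60 ✓.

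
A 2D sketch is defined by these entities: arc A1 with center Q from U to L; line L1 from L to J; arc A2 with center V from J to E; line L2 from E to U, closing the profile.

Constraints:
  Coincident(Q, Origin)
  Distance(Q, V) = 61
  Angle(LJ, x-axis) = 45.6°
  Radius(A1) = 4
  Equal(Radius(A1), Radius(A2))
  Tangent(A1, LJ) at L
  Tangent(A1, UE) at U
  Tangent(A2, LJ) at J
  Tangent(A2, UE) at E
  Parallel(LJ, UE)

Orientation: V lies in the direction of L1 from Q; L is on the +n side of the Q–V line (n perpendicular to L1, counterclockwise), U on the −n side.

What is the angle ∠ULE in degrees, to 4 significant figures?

82.53°

The slot axis is L1's direction at 45.6°, so u = (cos 45.6°, sin 45.6°) = (0.6997, 0.7145) and n = (−sin 45.6°, cos 45.6°) = (-0.7145, 0.6997). Q is at the origin and V lies 61.0 along u from Q, so V = 61.0·u = (42.68, 43.58). Tangency of A1 to both parallel lines with radius 4.0 puts L and U at Q ± 4.0·n: L = (-2.858, 2.799), U = (2.858, -2.799). Equal radii place J and E the same way about V: J = V + 4.0·n = (39.82, 46.38), E = V − 4.0·n = (45.54, 40.78). Then cos ∠ULE = LU·LE / (|LU||LE|), giving 82.53°.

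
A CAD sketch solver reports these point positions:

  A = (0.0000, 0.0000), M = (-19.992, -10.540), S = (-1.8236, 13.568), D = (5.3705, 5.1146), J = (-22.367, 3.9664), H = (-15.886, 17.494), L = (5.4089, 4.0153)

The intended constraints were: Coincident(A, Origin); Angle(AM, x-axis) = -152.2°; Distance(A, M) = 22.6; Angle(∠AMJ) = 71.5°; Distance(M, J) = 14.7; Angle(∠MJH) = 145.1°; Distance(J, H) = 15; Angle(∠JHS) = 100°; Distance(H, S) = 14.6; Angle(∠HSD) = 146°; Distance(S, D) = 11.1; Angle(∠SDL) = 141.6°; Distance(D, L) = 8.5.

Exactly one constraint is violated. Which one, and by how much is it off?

Distance(D, L) = 8.5 — off by 7.40.

A = (0.00, 0.00) ✓; AM at -152.2° ✓; |AM| = 22.60 ✓; ∠AMJ = 71.50° ✓; |MJ| = 14.70 ✓; ∠MJH = 145.1° ✓; |JH| = 15.00 ✓; ∠JHS = 100.0° ✓; |HS| = 14.60 ✓; ∠HSD = 146.0° ✓; |SD| = 11.10 ✓; ∠SDL = 141.6° ✓; |DL| = 1.100 ✗.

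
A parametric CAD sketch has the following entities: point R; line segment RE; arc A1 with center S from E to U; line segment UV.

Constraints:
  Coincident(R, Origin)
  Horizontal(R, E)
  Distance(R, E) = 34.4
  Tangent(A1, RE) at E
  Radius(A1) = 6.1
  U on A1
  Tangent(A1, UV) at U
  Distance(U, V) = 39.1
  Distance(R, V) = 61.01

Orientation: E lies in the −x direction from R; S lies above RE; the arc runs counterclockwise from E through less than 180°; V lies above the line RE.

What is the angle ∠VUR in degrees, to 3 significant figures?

124°

R is at the origin; RE is horizontal with |RE| = 34.4 and E on the −x side, so E = (-34.4, 0.00). A1 meets RE tangentially, so SE is at right angles to RE, so S = E + (0, 6.1) = (-34.4, 6.10). Since SU ⟂ UV (tangency), |SV| = √(6.1² + 39.1²) = 39.6 regardless of where U sits on A1. So V lies on both circle(R, 61.01) and circle(S, 39.6); the above-RE intersection is V = (-41.1, 45.1). U is the foot of the tangent from V: U = (-28.6, 8.04).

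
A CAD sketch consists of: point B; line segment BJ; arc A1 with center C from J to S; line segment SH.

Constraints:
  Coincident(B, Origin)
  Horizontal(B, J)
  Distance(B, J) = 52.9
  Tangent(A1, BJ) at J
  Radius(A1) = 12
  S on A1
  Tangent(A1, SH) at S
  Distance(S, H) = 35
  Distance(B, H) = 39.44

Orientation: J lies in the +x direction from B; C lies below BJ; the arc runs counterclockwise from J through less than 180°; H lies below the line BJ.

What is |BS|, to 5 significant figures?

43.602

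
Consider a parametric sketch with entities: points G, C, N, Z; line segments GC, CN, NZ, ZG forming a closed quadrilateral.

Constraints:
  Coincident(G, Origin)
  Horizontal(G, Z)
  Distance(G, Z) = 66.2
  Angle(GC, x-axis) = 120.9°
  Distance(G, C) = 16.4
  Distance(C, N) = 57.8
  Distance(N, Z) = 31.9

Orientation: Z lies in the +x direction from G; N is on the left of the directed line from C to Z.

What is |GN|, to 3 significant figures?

54.8

Checks: |CN| = 57.80 ✓; |NZ| = 31.90 ✓.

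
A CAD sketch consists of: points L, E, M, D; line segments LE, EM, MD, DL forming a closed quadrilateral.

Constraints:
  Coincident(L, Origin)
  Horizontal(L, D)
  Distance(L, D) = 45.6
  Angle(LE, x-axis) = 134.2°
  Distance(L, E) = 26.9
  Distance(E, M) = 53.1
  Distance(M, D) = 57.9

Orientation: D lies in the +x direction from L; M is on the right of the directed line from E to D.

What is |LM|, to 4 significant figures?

31.58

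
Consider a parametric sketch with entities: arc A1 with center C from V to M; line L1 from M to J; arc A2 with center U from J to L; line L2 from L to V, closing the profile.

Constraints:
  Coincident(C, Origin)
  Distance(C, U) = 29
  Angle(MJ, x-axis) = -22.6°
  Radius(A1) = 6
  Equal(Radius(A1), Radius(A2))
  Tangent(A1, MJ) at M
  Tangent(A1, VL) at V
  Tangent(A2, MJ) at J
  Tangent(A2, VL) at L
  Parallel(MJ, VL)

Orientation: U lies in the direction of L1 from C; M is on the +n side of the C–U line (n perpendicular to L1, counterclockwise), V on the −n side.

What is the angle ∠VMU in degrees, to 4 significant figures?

78.31°

C is at the origin and U lies 29.0 along u from C, so U = 29.0·u = (26.77, -11.14). Tangency of A1 to both parallel lines with radius 6.0 puts M and V at C ± 6.0·n: M = (2.306, 5.539), V = (-2.306, -5.539). Then cos ∠VMU = MV·MU / (|MV||MU|), giving 78.31°.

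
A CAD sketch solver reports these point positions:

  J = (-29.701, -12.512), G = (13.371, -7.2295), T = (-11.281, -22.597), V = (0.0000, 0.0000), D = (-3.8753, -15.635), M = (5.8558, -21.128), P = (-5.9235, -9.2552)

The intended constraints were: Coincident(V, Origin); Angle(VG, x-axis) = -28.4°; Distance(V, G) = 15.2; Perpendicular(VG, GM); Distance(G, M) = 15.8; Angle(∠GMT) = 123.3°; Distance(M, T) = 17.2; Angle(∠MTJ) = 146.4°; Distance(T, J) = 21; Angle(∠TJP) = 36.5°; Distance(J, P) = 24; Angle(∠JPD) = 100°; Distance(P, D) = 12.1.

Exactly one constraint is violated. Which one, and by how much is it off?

Distance(P, D) = 12.1 — off by 5.40.

V = (0.00, 0.00) ✓; VG at -28.40° ✓; |VG| = 15.20 ✓; ∠(VG, GM) = 90.00° ✓; |GM| = 15.80 ✓; ∠GMT = 123.3° ✓; |MT| = 17.20 ✓; ∠MTJ = 146.4° ✓; |TJ| = 21.00 ✓; ∠TJP = 36.50° ✓; |JP| = 24.00 ✓; ∠JPD = 100.0° ✓; |PD| = 6.701 ✗.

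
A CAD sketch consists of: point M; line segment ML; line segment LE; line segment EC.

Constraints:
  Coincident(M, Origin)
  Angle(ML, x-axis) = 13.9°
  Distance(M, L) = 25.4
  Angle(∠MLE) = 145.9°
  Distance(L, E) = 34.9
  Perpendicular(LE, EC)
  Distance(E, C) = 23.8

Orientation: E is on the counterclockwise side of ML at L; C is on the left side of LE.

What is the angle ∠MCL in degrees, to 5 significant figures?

24.593°

∠MLE = 145.9°, so LE runs at 13.9° + (180° − 145.9°) = 48.000° from the x-axis; with |LE| = 34.9, E = L + 34.9·(cos 48.000°, sin 48.000°) = (48.009, 32.038). LE is perpendicular to EC; with |EC| = 23.8 on the left of LE, C = E + 23.8·(-0.74314, 0.66913) = (30.322, 47.963). Then cos ∠MCL = CM·CL / (|CM||CL|), giving 24.593°.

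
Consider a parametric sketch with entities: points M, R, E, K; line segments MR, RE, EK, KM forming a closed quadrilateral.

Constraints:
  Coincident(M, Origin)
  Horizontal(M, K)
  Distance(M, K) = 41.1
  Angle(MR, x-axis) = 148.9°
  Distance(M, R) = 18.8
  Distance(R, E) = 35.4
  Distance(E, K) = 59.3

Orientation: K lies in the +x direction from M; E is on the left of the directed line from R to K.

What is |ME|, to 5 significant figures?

41.753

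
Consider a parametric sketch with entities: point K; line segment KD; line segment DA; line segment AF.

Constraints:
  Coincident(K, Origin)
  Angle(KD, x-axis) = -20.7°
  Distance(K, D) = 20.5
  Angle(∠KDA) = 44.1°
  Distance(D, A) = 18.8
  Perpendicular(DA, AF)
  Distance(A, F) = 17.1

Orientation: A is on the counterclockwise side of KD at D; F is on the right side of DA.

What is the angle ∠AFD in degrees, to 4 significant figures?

47.71°

K is at the origin; KD runs at -20.7° with length 20.5, so D = 20.5·(cos -20.7°, sin -20.7°) = (19.18, -7.246). ∠KDA = 44.1°, so DA runs at -20.7° + (180° − 44.1°) = 115.2° from the x-axis; with |DA| = 18.8, A = D + 18.8·(cos 115.2°, sin 115.2°) = (11.17, 9.765). DA ⟂ AF; with |AF| = 17.1 on the right of DA, F = A + 17.1·(0.9048, 0.4258) = (26.64, 17.05). Then cos ∠AFD = FA·FD / (|FA||FD|), giving 47.71°.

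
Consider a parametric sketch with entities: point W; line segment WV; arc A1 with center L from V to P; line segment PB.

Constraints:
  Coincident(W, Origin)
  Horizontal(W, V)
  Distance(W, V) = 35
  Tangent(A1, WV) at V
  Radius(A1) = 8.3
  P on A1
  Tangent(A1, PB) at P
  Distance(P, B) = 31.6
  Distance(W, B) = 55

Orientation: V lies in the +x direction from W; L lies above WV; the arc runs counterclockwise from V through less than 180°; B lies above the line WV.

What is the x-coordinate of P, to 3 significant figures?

43.1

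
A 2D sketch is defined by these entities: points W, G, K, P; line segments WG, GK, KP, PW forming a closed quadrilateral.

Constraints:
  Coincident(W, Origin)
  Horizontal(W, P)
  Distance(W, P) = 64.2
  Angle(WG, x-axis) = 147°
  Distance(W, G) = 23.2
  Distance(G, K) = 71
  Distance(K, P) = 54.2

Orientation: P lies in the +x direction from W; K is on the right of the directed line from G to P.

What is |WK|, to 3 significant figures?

49.0

Checks: |GK| = 71.00 ✓; |KP| = 54.20 ✓.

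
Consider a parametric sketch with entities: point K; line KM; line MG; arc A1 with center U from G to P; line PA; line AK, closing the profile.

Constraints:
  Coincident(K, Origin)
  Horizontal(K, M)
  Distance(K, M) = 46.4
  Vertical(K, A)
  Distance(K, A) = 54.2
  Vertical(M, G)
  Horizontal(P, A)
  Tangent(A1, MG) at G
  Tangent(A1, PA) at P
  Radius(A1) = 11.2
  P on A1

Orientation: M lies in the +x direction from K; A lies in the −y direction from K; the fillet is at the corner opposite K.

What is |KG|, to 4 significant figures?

63.26

K is at the origin; K and M share the same y with |KM| = 46.4 and M on the +x side, so M = (46.40, 0.000). K and A share the same x with |KA| = 54.2 and A on the −y side, so A = (0.000, -54.20). The virtual corner opposite K is at (46.40, -54.20). Tangency of A1 to MG means the radius UG is perpendicular to MG and tangency of A1 to PA means the radius UP is perpendicular to PA, with radius 11.2, so the center U sits 11.2 in from both sides at U = (35.20, -43.00). That places the tangent points at G = (46.40, -43.00) on MG and P = (35.20, -54.20) on PA. Then |KG| = |G − K| = 63.26.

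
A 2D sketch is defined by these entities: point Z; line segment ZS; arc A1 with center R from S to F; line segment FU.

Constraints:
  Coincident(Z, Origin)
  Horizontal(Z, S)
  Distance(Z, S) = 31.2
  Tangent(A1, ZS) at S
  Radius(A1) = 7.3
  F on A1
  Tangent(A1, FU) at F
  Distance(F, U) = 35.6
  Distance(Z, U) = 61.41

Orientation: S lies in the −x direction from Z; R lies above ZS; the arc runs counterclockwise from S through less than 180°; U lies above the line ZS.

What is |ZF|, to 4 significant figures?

27.84

Z is at the origin; ZS is horizontal with |ZS| = 31.2 and S on the −x side, so S = (-31.20, 0.000). The tangent condition forces RS to be normal to ZS, so R = S + (0, 7.3) = (-31.20, 7.300). Since RF ⟂ FU (tangency), |RU| = √(7.3² + 35.6²) = 36.34 regardless of where F sits on A1. So U lies on both circle(Z, 61.41) and circle(R, 36.34); the above-ZS intersection is U = (-46.28, 40.36). F is the foot of the tangent from U: F = (-25.30, 11.60).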